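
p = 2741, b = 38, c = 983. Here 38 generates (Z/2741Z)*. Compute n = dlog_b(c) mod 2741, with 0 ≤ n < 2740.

Baby-step giant-step with m = ceil(sqrt(2740)) = 53.
Baby table (38^j mod 2741 for j=0..52):
  0:1  1:38  2:1444  3:52  4:1976  5:1081  6:2704  7:1335
  8:1392  9:817  10:895  11:1118  12:1369  13:2684  14:575  15:2663
  16:2518  17:2490  18:1426  19:2109  20:653  21:145  22:28  23:1064
  24:2058  25:1456  26:508  27:117  28:1705  29:1747  30:602  31:948
  32:391  33:1153  34:2699  35:1145  36:2395  37:557  38:1979  39:1195
  40:1554  41:1491  42:1838  43:1319  44:784  45:2382  46:63  47:2394
  48:519  49:535  50:1143  51:2319  52:410
Giant step factor: 38^(-53) ≡ 2396 (mod 2741).
Scan 983·2396^i mod 2741 for i = 0, 1, …:
  i=0: 983   i=1: 749   i=2: 1990   i=3: 1441
  i=4: 1717   i=5: 2432   i=6: 2447   i=7: 13
  i=8: 997   i=9: 1401     …   i=18: 2705
  i=19: 1456
Match at i=19, j=25: n = 19·53 + 25 = 1032.

1032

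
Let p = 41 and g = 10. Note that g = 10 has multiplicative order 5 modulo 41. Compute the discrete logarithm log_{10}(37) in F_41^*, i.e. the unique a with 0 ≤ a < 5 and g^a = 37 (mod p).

4

Successive powers of 10 modulo 41:
  10^0=1  10^1=10  10^2=18  10^3=16  10^4=37
So 10^4 ≡ 37 (mod 41), giving a = 4.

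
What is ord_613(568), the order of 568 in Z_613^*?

612

The order of 568 must divide p − 1 = 612 = 2^2 · 3^2 · 17.
Divisors: 1, 2, 3, 4, 6, 9, 12, 17, 18, 34, 36, 51, 68, 102, 153, 204, 306, 612.
Check each in increasing order: 568^1 ≡ 568;  568^2 ≡ 186;  568^3 ≡ 212;  568^4 ≡ 268;  568^6 ≡ 195;  568^9 ≡ 269;  568^12 ≡ 19;  568^17 ≡ 122;  568^18 ≡ 27;  568^34 ≡ 172;  568^36 ≡ 116;  568^51 ≡ 142;  568^68 ≡ 160;  568^102 ≡ 548;  568^153 ≡ 578;  568^204 ≡ 547;  568^306 ≡ 612;  568^612 ≡ 1.
Smallest exponent giving 1 is 612.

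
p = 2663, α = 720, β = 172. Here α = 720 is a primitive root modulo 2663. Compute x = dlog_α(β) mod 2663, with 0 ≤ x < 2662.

1341

Baby-step giant-step with m = ceil(sqrt(2662)) = 52.
Baby table (720^j mod 2663 for j=0..51):
  0:1  1:720  2:1778  3:1920  4:303  5:2457  6:808  7:1226
  8:1267  9:1494  10:2491  11:1321  12:429  13:2635  14:1144  15:813
  16:2163  17:2168  18:442  19:1343  20:291  21:1806  22:776  23:2153
  24:294  25:1303  26:784  27:2587  28:1203  29:685  30:545  31:939
  32:2341  33:2504  34:29  35:2239  36:965  37:2420  38:798  39:2015
  40:2128  41:935  42:2124  43:718  44:338  45:1027  46:1789  47:1851
  48:1220  49:2273  50:1478  51:1623
Giant step factor: 720^(-52) ≡ 1152 (mod 2663).
Scan 172·1152^i mod 2663 for i = 0, 1, …:
  i=0: 172   i=1: 1082   i=2: 180   i=3: 2309
  i=4: 2294   i=5: 992   i=6: 357   i=7: 1162
  i=8: 1798   i=9: 2145     …   i=24: 1330
  i=25: 935
Match at i=25, j=41: x = 25·52 + 41 = 1341.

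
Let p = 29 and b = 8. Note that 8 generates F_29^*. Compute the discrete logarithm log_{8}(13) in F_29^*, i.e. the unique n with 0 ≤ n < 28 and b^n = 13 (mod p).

6

Successive powers of 8 modulo 29:
  8^0=1  8^1=8  8^2=6  8^3=19  8^4=7  8^5=27
  8^6=13
So 8^6 ≡ 13 (mod 29), giving n = 6.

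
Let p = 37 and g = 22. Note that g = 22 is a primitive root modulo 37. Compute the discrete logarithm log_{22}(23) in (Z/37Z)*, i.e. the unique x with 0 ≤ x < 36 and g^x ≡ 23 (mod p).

33

Successive powers of 22 modulo 37:
  22^0=1  22^1=22  22^2=3  22^3=29  22^4=9  22^5=13
  22^6=27  22^7=2  22^8=7  22^9=6  22^10=21  22^11=18
  22^12=26  22^13=17  22^14=4  22^15=14  22^16=12  22^17=5
  22^18=36  22^19=15  22^20=34  22^21=8  22^22=28  22^23=24
  22^24=10  22^25=35  22^26=30  22^27=31  22^28=16  22^29=19
  22^30=11  22^31=20  22^32=33  22^33=23
So 22^33 ≡ 23 (mod 37), giving x = 33.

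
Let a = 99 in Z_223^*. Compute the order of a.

222

The order of 99 must divide p − 1 = 222 = 2 · 3 · 37.
Divisors: 1, 2, 3, 6, 37, 74, 111, 222.
Check each in increasing order: 99^1 ≡ 99;  99^2 ≡ 212;  99^3 ≡ 26;  99^6 ≡ 7;  99^37 ≡ 184;  99^74 ≡ 183;  99^111 ≡ 222;  99^222 ≡ 1.
Smallest exponent giving 1 is 222.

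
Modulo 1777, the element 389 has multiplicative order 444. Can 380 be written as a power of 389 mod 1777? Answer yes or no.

380 ∈ ⟨389⟩ iff 380^444 ≡ 1 (mod 1777), since |⟨389⟩| = 444.
380^444 mod 1777 = 1776.
Since 1776 ≠ 1, 380 does not lie in the subgroup.

no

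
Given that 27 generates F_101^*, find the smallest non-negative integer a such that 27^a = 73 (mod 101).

23

Successive powers of 27 modulo 101:
  27^0=1  27^1=27  27^2=22  27^3=89  27^4=80  27^5=39
  27^6=43  27^7=50  27^8=37  27^9=90  27^10=6  27^11=61
  27^12=31  27^13=29  27^14=76  27^15=32  27^16=56  27^17=98
  27^18=20  27^19=35  27^20=36  27^21=63  27^22=85  27^23=73
So 27^23 ≡ 73 (mod 101), giving a = 23.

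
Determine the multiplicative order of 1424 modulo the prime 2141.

The order of 1424 must divide p − 1 = 2140 = 2^2 · 5 · 107.
Divisors: 1, 2, 4, 5, 10, 20, 107, 214, 428, 535, 1070, 2140.
Check each in increasing order: 1424^1 ≡ 1424;  1424^2 ≡ 249;  1424^4 ≡ 2053;  1424^5 ≡ 1007;  1424^10 ≡ 1356;  1424^20 ≡ 1758;  1424^107 ≡ 893;  1424^214 ≡ 997;  1424^428 ≡ 585;  1424^535 ≡ 1.
Smallest exponent giving 1 is 535.

535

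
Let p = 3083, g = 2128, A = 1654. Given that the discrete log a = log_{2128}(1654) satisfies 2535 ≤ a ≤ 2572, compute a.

2543

Compute 2128^2535 mod 3083 = 2727, then multiply by 2128 repeatedly:
  2128^2535=2727  2128^2536=850  2128^2537=2162  2128^2538=900  2128^2539=657
  2128^2540=1497  2128^2541=877  2128^2542=1041  2128^2543=1654
Found 1654 at exponent 2543.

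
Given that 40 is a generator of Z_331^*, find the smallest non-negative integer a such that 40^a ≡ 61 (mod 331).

105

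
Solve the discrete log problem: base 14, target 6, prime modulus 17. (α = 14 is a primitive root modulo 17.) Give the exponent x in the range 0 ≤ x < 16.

7

Successive powers of 14 modulo 17:
  14^0=1  14^1=14  14^2=9  14^3=7  14^4=13  14^5=12
  14^6=15  14^7=6
So 14^7 ≡ 6 (mod 17), giving x = 7.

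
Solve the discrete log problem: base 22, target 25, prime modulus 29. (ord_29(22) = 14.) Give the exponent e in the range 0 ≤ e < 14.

6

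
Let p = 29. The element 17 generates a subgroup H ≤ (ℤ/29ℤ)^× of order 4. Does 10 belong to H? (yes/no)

no

10 ∈ ⟨17⟩ iff 10^4 ≡ 1 (mod 29), since |⟨17⟩| = 4.
10^4 mod 29 = 24.
Since 24 ≠ 1, 10 does not lie in the subgroup.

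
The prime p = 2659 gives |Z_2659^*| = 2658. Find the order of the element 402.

The order of 402 must divide p − 1 = 2658 = 2 · 3 · 443.
Divisors: 1, 2, 3, 6, 443, 886, 1329, 2658.
Check each in increasing order: 402^1 ≡ 402;  402^2 ≡ 2064;  402^3 ≡ 120;  402^6 ≡ 1105;  402^443 ≡ 903;  402^886 ≡ 1755;  402^1329 ≡ 1.
Smallest exponent giving 1 is 1329.

1329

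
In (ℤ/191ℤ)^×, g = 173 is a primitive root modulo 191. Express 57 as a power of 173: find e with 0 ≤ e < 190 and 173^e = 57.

177

Baby-step giant-step with m = ceil(sqrt(190)) = 14.
Baby table (173^j mod 191 for j=0..13):
  0:1  1:173  2:133  3:89  4:117  5:186  6:90  7:99
  8:128  9:179  10:25  11:123  12:78  13:124
Giant step factor: 173^(-14) ≡ 156 (mod 191).
Scan 57·156^i mod 191 for i = 0, 1, …:
  i=0: 57   i=1: 106   i=2: 110   i=3: 161
  i=4: 95   i=5: 113   i=6: 56   i=7: 141
  i=8: 31   i=9: 61   i=10: 157   i=11: 44
  i=12: 179
Match at i=12, j=9: e = 12·14 + 9 = 177.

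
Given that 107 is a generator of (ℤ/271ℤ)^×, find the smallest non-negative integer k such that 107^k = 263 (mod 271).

51

Baby-step giant-step with m = ceil(sqrt(270)) = 17.
Baby table (107^j mod 271 for j=0..16):
  0:1  1:107  2:67  3:123  4:153  5:111  6:224  7:120
  8:103  9:181  10:126  11:203  12:41  13:51  14:37  15:165
  16:40
Giant step factor: 107^(-17) ≡ 150 (mod 271).
Scan 263·150^i mod 271 for i = 0, 1, …:
  i=0: 263   i=1: 155   i=2: 215   i=3: 1
Match at i=3, j=0: k = 3·17 + 0 = 51.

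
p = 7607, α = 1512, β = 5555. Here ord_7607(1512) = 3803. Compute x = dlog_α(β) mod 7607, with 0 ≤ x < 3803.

Baby-step giant-step with m = ceil(sqrt(3803)) = 62.
Baby table (1512^j mod 7607 for j=0..61):
  0:1  1:1512  2:4044  3:6107  4:6493  5:4386  6:5935  7:5067
  8:1055  9:5297  10:6500  11:7363  12:3815  13:2174  14:864  15:5571
  16:2403  17:4797  18:3593  19:1218  20:722  21:3863  22:6287  23:4801
  24:2034  25:2180  26:2329  27:7014  28:1010  29:5720  30:7088  31:6400
  32:696  33:2586  34:34  35:5766  36:570  37:2249  38:159  39:4591
  40:4008  41:4924  42:5442  43:5137  44:397  45:6918  46:391  47:5453
  48:6555  49:6846  50:5632  51:3351  52:450  53:3377  54:1727  55:2023
  56:762  57:3487  58:693  59:5657  60:3116  61:2659
Giant step factor: 1512^(-62) ≡ 1262 (mod 7607).
Scan 5555·1262^i mod 7607 for i = 0, 1, …:
  i=0: 5555   i=1: 4363   i=2: 6245   i=3: 338
  i=4: 564   i=5: 4317   i=6: 1442   i=7: 1731
  i=8: 1313   i=9: 6287
Match at i=9, j=22: x = 9·62 + 22 = 580.

580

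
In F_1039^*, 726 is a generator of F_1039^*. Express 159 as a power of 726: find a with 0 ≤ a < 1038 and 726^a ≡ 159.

980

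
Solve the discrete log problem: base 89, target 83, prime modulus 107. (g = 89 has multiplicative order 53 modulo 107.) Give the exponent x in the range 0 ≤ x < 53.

46

Baby-step giant-step with m = ceil(sqrt(53)) = 8.
Baby table (89^j mod 107 for j=0..7):
  0:1  1:89  2:3  3:53  4:9  5:52  6:27  7:49
Giant step factor: 89^(-8) ≡ 37 (mod 107).
Scan 83·37^i mod 107 for i = 0, 1, …:
  i=0: 83   i=1: 75   i=2: 100   i=3: 62
  i=4: 47   i=5: 27
Match at i=5, j=6: x = 5·8 + 6 = 46.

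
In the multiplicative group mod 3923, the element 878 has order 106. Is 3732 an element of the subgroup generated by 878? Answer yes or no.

no

3732 ∈ ⟨878⟩ iff 3732^106 ≡ 1 (mod 3923), since |⟨878⟩| = 106.
3732^106 mod 3923 = 3788.
Since 3788 ≠ 1, 3732 does not lie in the subgroup.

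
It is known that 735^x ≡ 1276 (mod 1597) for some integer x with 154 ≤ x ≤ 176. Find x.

174

Compute 735^154 mod 1597 = 304, then multiply by 735 repeatedly:
  735^154=304  735^155=1457  735^156=905  735^157=823  735^158=1239
  735^159=375  735^160=941  735^161=134  735^162=1073  735^163=1334
  735^164=1529  735^165=1124  735^166=491  735^167=1560  735^168=1551
  735^169=1324  735^170=567  735^171=1525  735^172=1378  735^173=332
  735^174=1276
Found 1276 at exponent 174.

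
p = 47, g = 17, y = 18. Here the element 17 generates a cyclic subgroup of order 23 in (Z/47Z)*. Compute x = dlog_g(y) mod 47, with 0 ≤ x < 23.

18

Successive powers of 17 modulo 47:
  17^0=1  17^1=17  17^2=7  17^3=25  17^4=2  17^5=34
  17^6=14  17^7=3  17^8=4  17^9=21  17^10=28  17^11=6
  17^12=8  17^13=42  17^14=9  17^15=12  17^16=16  17^17=37
  17^18=18
So 17^18 ≡ 18 (mod 47), giving x = 18.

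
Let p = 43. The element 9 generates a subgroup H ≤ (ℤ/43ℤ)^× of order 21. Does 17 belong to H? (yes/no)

⟨9⟩ has order 21; its elements mod 43 are {1, 4, 6, 9, 10, 11, 13, 14, 15, 16, 17, 21, 23, 24, 25, 31, 35, 36, 38, 40, 41}.
17 is in this set.

yes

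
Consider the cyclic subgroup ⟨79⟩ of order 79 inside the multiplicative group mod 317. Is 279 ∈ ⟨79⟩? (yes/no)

no

279 ∈ ⟨79⟩ iff 279^79 ≡ 1 (mod 317), since |⟨79⟩| = 79.
279^79 mod 317 = 316.
Since 316 ≠ 1, 279 does not lie in the subgroup.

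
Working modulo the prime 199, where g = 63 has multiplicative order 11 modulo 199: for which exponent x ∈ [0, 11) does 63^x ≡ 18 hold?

9

Successive powers of 63 modulo 199:
  63^0=1  63^1=63  63^2=188  63^3=103  63^4=121  63^5=61
  63^6=62  63^7=125  63^8=114  63^9=18
So 63^9 ≡ 18 (mod 199), giving x = 9.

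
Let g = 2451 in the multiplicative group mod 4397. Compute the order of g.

The order of 2451 must divide p − 1 = 4396 = 2^2 · 7 · 157.
Divisors: 1, 2, 4, 7, 14, 28, 157, 314, 628, 1099, 2198, 4396.
Check each in increasing order: 2451^1 ≡ 2451;  2451^2 ≡ 1099;  2451^4 ≡ 3023;  2451^7 ≡ 4290;  2451^14 ≡ 2655;  2451^28 ≡ 634;  2451^157 ≡ 2185;  2451^314 ≡ 3480;  2451^628 ≡ 1062;  2451^1099 ≡ 4396;  2451^2198 ≡ 1.
Smallest exponent giving 1 is 2198.

2198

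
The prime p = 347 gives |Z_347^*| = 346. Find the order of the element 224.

173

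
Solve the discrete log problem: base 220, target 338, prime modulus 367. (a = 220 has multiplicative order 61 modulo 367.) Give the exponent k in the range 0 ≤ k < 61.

Baby-step giant-step with m = ceil(sqrt(61)) = 8.
Baby table (220^j mod 367 for j=0..7):
  0:1  1:220  2:323  3:229  4:101  5:200  6:327  7:8
Giant step factor: 220^(-8) ≡ 137 (mod 367).
Scan 338·137^i mod 367 for i = 0, 1, …:
  i=0: 338   i=1: 64   i=2: 327
Match at i=2, j=6: k = 2·8 + 6 = 22.

22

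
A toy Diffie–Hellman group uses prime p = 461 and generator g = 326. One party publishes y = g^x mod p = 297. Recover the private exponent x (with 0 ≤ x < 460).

Baby-step giant-step with m = ceil(sqrt(460)) = 22.
Baby table (326^j mod 461 for j=0..21):
  0:1  1:326  2:246  3:443  4:125  5:182  6:324  7:55
  8:412  9:161  10:393  11:421  12:329  13:302  14:259  15:71
  16:96  17:409  18:105  19:116  20:14  21:415
Giant step factor: 326^(-22) ≡ 17 (mod 461).
Scan 297·17^i mod 461 for i = 0, 1, …:
  i=0: 297   i=1: 439   i=2: 87   i=3: 96
Match at i=3, j=16: x = 3·22 + 16 = 82.

82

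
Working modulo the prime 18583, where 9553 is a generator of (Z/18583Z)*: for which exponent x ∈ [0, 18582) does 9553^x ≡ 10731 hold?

Baby-step giant-step with m = ceil(sqrt(18582)) = 137.
Baby table (9553^j mod 18583 for j=0..136):
  0:1  1:9553  2:17279  3:12081  4:9363  5:4760  6:18262  7:18265
  8:9758  9:5846  10:4923  11:14429  12:10126  13:9163  14:8209  15:317
  16:17855  17:14041  18:1579  19:13374  20:3697  21:9741  22:10692  23:8508
  24:13465  25:18202  26:2575  27:13666  28:5723  29:633  30:7574  31:10803
  32:9660  33:17385  34:2634  35:1220  36:3119  37:7258  38:2501  39:12898
  40:9304  41:17206  42:2283  43:11640  44:14831  45:3751  46:5279  47:14608
  48:10477  49:17326  50:15080  51:3824  52:15077  53:12331  54:406  55:13254
  56:9483  57:17557  58:10446  59:18511  60:18338  61:973  62:3569  63:13435
  64:10357  65:4529  66:4313  67:3578  68:6497  69:17204  70:1760  71:14248
  72:9252  73:3608  74:14342  75:15250  76:11113  77:16393  78:3388  79:12561
  80:4802  81:10662  82:663  83:15419  84:8849  85:430  86:947  87:15353
  88:10173  89:12162  90:2670  91:10634  92:11924  93:14765  94:5075  95:17011
  96:16331  97:5758  98:494  99:17683  100:6229  101:2871  102:16738  103:9982
  104:8673  105:10155  106:7455  107:7559  108:16172  109:10637  110:3417  111:10853
  112:4152  113:7934  114:12028  115:4795  116:18123  117:9791  118:5184  119:17640
  120:4276  121:3194  122:17579  123:16199  124:8406  125:5375  126:2546  127:15374
  128:6373  129:3361  130:14792  131:2844  132:386  133:8024  134:16980  135:17516
  136:9016
Giant step factor: 9553^(-137) ≡ 6875 (mod 18583).
Scan 10731·6875^i mod 18583 for i = 0, 1, …:
  i=0: 10731   i=1: 1115   i=2: 9429   i=3: 6871
  i=4: 139   i=5: 7892   i=6: 13723   i=7: 18317
  i=8: 10967   i=9: 6894     …   i=17: 4926
  i=18: 8024
Match at i=18, j=133: x = 18·137 + 133 = 2599.

2599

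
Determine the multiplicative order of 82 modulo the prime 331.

165

The order of 82 must divide p − 1 = 330 = 2 · 3 · 5 · 11.
Divisors: 1, 2, 3, 5, 6, 10, 11, 15, 22, 30, 33, 55, 66, 110, 165, 330.
Check each in increasing order: 82^1 ≡ 82;  82^2 ≡ 104;  82^3 ≡ 253;  82^5 ≡ 163;  82^6 ≡ 126;  82^10 ≡ 89;  82^11 ≡ 16;  82^15 ≡ 274;  82^22 ≡ 256;  82^30 ≡ 270;  82^33 ≡ 124;  82^55 ≡ 299;  82^66 ≡ 150;  82^110 ≡ 31;  82^165 ≡ 1.
Smallest exponent giving 1 is 165.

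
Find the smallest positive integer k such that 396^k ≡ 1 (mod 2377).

297

The order of 396 must divide p − 1 = 2376 = 2^3 · 3^3 · 11.
Divisors: 1, 2, 3, 4, 6, 8, 9, 11, 12, 18, 22, 24, 27, 33, 36, 44, 54, 66, 72, 88, 99, 108, 132, 198, 216, 264, 297, 396, 594, 792, 1188, 2376.
Check each in increasing order: 396^1 ≡ 396;  396^2 ≡ 2311;  396^3 ≡ 11;  396^4 ≡ 1979;  396^6 ≡ 121;  396^8 ≡ 1522;  396^9 ≡ 1331;  396^11 ≡ 103;  396^12 ≡ 379;  396^18 ≡ 696;  396^22 ≡ 1101;  396^24 ≡ 1021;  396^27 ≡ 1723;  396^33 ≡ 1684;  396^36 ≡ 1885;  396^44 ≡ 2308;  396^54 ≡ 2233;  396^66 ≡ 95;  396^72 ≡ 1987;  396^88 ≡ 7;  396^99 ≡ 721;  396^108 ≡ 1720;  396^132 ≡ 1894;  396^198 ≡ 1655;  396^216 ≡ 1412;  396^264 ≡ 343;  396^297 ≡ 1.
Smallest exponent giving 1 is 297.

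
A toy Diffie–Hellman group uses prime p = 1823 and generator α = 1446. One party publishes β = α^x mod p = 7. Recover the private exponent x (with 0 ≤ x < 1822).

Baby-step giant-step with m = ceil(sqrt(1822)) = 43.
Baby table (1446^j mod 1823 for j=0..42):
  0:1  1:1446  2:1758  3:806  4:579  5:477  6:648  7:1809
  8:1632  9:910  10:1477  11:1009  12:614  13:43  14:196  15:851
  16:21  17:1198  18:458  19:519  20:1221  21:902  22:847  23:1529
  24:1458  25:880  26:26  27:1136  28:133  29:903  30:470  31:1464
  32:441  33:1459  34:503  35:1784  36:119  37:712  38:1380  39:1118
  40:1450  41:250  42:546
Giant step factor: 1446^(-43) ≡ 1614 (mod 1823).
Scan 7·1614^i mod 1823 for i = 0, 1, …:
  i=0: 7   i=1: 360   i=2: 1326   i=3: 1785
  i=4: 650   i=5: 875   i=6: 1248   i=7: 1680
  i=8: 719   i=9: 1038     …   i=14: 317
  i=15: 1198
Match at i=15, j=17: x = 15·43 + 17 = 662.

662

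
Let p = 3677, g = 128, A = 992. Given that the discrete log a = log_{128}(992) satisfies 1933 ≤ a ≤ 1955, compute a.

1947

Compute 128^1933 mod 3677 = 1694, then multiply by 128 repeatedly:
  128^1933=1694  128^1934=3566  128^1935=500  128^1936=1491  128^1937=3321
  128^1938=2233  128^1939=2695  128^1940=2999  128^1941=1464  128^1942=3542
  128^1943=1105  128^1944=1714  128^1945=2449  128^1946=927  128^1947=992
Found 992 at exponent 1947.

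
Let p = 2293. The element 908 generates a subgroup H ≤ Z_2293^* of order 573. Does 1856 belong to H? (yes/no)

no

1856 ∈ ⟨908⟩ iff 1856^573 ≡ 1 (mod 2293), since |⟨908⟩| = 573.
1856^573 mod 2293 = 600.
Since 600 ≠ 1, 1856 does not lie in the subgroup.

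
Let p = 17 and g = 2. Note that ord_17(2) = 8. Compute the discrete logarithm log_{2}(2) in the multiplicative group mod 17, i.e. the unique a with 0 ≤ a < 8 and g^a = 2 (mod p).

Successive powers of 2 modulo 17:
  2^0=1  2^1=2
So 2^1 ≡ 2 (mod 17), giving a = 1.

1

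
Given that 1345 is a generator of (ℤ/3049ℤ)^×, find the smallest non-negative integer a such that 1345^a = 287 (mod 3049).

2071

Baby-step giant-step with m = ceil(sqrt(3048)) = 56.
Baby table (1345^j mod 3049 for j=0..55):
  0:1  1:1345  2:968  3:37  4:981  5:2277  6:1369  7:2758
  8:1926  9:1869  10:1429  11:1135  12:2075  13:1040  14:2358  15:550
  16:1892  17:1874  18:2056  19:2926  20:2260  21:2896  22:1547  23:1297
  24:437  25:2357  26:2254  27:924  28:1837  29:1075  30:649  31:891
  32:138  33:2670  34:2477  35:2057  36:1222  37:179  38:2933  39:2528
  40:525  41:1806  42:2066  43:1131  44:2793  45:217  46:2210  47:2724
  48:1931  49:2496  50:171  51:1320  52:882  53:229  54:56  55:2144
Giant step factor: 1345^(-56) ≡ 2954 (mod 3049).
Scan 287·2954^i mod 3049 for i = 0, 1, …:
  i=0: 287   i=1: 176   i=2: 1574   i=3: 2920
  i=4: 59   i=5: 493   i=6: 1949   i=7: 834
  i=8: 44   i=9: 1918     …   i=35: 170
  i=36: 2144
Match at i=36, j=55: a = 36·56 + 55 = 2071.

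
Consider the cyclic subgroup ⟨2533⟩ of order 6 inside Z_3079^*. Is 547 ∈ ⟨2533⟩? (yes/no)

yes

⟨2533⟩ has order 6; its elements mod 3079 are {1, 546, 547, 2532, 2533, 3078}.
547 is in this set.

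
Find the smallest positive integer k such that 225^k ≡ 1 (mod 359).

179

The order of 225 must divide p − 1 = 358 = 2 · 179.
Divisors: 1, 2, 179, 358.
Check each in increasing order: 225^1 ≡ 225;  225^2 ≡ 6;  225^179 ≡ 1.
Smallest exponent giving 1 is 179.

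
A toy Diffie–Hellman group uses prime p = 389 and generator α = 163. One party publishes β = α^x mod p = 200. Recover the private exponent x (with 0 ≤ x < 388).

Baby-step giant-step with m = ceil(sqrt(388)) = 20.
Baby table (163^j mod 389 for j=0..19):
  0:1  1:163  2:117  3:10  4:74  5:3  6:100  7:351
  8:30  9:222  10:9  11:300  12:275  13:90  14:277  15:27
  16:122  17:47  18:270  19:53
Giant step factor: 163^(-20) ≡ 365 (mod 389).
Scan 200·365^i mod 389 for i = 0, 1, …:
  i=0: 200   i=1: 257   i=2: 56   i=3: 212
  i=4: 358   i=5: 355   i=6: 38   i=7: 255
  i=8: 104   i=9: 227     …   i=15: 366
  i=16: 163
Match at i=16, j=1: x = 16·20 + 1 = 321.

321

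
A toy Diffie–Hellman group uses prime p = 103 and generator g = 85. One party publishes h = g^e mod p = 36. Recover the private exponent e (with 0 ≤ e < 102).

44

Baby-step giant-step with m = ceil(sqrt(102)) = 11.
Baby table (85^j mod 103 for j=0..10):
  0:1  1:85  2:15  3:39  4:19  5:70  6:79  7:20
  8:52  9:94  10:59
Giant step factor: 85^(-11) ≡ 74 (mod 103).
Scan 36·74^i mod 103 for i = 0, 1, …:
  i=0: 36   i=1: 89   i=2: 97   i=3: 71
  i=4: 1
Match at i=4, j=0: e = 4·11 + 0 = 44.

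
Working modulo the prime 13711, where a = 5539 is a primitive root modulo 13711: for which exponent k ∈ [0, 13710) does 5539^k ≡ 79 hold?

8787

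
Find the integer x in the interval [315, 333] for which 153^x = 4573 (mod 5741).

Compute 153^315 mod 5741 = 5137, then multiply by 153 repeatedly:
  153^315=5137  153^316=5185  153^317=1047  153^318=5184  153^319=894
  153^320=4739  153^321=1701  153^322=1908  153^323=4874  153^324=5133
  153^325=4573
Found 4573 at exponent 325.

325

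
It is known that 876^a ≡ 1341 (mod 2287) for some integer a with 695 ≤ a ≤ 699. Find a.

Compute 876^695 mod 2287 = 525, then multiply by 876 repeatedly:
  876^695=525  876^696=213  876^697=1341
Found 1341 at exponent 697.

697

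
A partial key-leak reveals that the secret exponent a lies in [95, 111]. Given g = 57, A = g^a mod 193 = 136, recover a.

97

Compute 57^95 mod 193 = 44, then multiply by 57 repeatedly:
  57^95=44  57^96=192  57^97=136
Found 136 at exponent 97.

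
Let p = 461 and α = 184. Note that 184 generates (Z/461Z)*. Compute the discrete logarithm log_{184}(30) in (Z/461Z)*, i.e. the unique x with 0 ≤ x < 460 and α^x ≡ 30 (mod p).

Baby-step giant-step with m = ceil(sqrt(460)) = 22.
Baby table (184^j mod 461 for j=0..21):
  0:1  1:184  2:203  3:11  4:180  5:389  6:121  7:136
  8:130  9:409  10:113  11:47  12:350  13:321  14:56  15:162
  16:304  17:155  18:399  19:117  20:322  21:240
Giant step factor: 184^(-22) ≡ 24 (mod 461).
Scan 30·24^i mod 461 for i = 0, 1, …:
  i=0: 30   i=1: 259   i=2: 223   i=3: 281
  i=4: 290   i=5: 45   i=6: 158   i=7: 104
  i=8: 191   i=9: 435   i=10: 298   i=11: 237
  i=12: 156   i=13: 56
Match at i=13, j=14: x = 13·22 + 14 = 300.

300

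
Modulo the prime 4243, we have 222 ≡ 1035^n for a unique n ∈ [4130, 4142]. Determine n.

Compute 1035^4130 mod 4243 = 2239, then multiply by 1035 repeatedly:
  1035^4130=2239  1035^4131=687  1035^4132=2464  1035^4133=197  1035^4134=231
  1035^4135=1477  1035^4136=1215  1035^4137=1597  1035^4138=2368  1035^4139=2669
  1035^4140=222
Found 222 at exponent 4140.

4140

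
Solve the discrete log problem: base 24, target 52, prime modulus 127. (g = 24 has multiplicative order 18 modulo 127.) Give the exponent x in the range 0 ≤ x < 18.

Successive powers of 24 modulo 127:
  24^0=1  24^1=24  24^2=68  24^3=108  24^4=52
So 24^4 ≡ 52 (mod 127), giving x = 4.

4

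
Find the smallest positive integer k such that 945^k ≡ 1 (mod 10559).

5279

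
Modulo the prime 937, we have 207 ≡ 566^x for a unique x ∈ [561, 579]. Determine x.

565

Compute 566^561 mod 937 = 109, then multiply by 566 repeatedly:
  566^561=109  566^562=789  566^563=562  566^564=449  566^565=207
Found 207 at exponent 565.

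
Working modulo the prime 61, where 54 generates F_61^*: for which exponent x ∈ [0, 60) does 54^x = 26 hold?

Baby-step giant-step with m = ceil(sqrt(60)) = 8.
Baby table (54^j mod 61 for j=0..7):
  0:1  1:54  2:49  3:23  4:22  5:29  6:41  7:18
Giant step factor: 54^(-8) ≡ 15 (mod 61).
Scan 26·15^i mod 61 for i = 0, 1, …:
  i=0: 26   i=1: 24   i=2: 55   i=3: 32
  i=4: 53   i=5: 2   i=6: 30   i=7: 23
Match at i=7, j=3: x = 7·8 + 3 = 59.

59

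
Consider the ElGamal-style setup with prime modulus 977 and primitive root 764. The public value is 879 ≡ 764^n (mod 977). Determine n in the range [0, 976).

Baby-step giant-step with m = ceil(sqrt(976)) = 32.
Baby table (764^j mod 977 for j=0..31):
  0:1  1:764  2:427  3:887  4:607  5:650  6:284  7:82
  8:120  9:819  10:436  11:924  12:542  13:817  14:862  15:70
  16:722  17:580  18:539  19:479  20:558  21:340  22:855  23:584
  24:664  25:233  26:198  27:814  28:524  29:743  30:15  31:713
Giant step factor: 764^(-32) ≡ 493 (mod 977).
Scan 879·493^i mod 977 for i = 0, 1, …:
  i=0: 879   i=1: 536   i=2: 458   i=3: 107
  i=4: 970   i=5: 457   i=6: 591   i=7: 217
  i=8: 488   i=9: 242   i=10: 112   i=11: 504
  i=12: 314   i=13: 436
Match at i=13, j=10: n = 13·32 + 10 = 426.

426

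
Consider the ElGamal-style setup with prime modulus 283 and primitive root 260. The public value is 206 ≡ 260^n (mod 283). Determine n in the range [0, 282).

103

Baby-step giant-step with m = ceil(sqrt(282)) = 17.
Baby table (260^j mod 283 for j=0..16):
  0:1  1:260  2:246  3:2  4:237  5:209  6:4  7:191
  8:135  9:8  10:99  11:270  12:16  13:198  14:257  15:32
  16:113
Giant step factor: 260^(-17) ≡ 234 (mod 283).
Scan 206·234^i mod 283 for i = 0, 1, …:
  i=0: 206   i=1: 94   i=2: 205   i=3: 143
  i=4: 68   i=5: 64   i=6: 260
Match at i=6, j=1: n = 6·17 + 1 = 103.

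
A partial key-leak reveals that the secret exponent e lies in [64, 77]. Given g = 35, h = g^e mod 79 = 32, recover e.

Compute 35^64 mod 79 = 49, then multiply by 35 repeatedly:
  35^64=49  35^65=56  35^66=64  35^67=28  35^68=32
Found 32 at exponent 68.

68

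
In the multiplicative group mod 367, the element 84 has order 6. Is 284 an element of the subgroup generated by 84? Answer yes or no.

yes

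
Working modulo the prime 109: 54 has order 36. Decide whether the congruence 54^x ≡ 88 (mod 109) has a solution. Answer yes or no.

no

88 ∈ ⟨54⟩ iff 88^36 ≡ 1 (mod 109), since |⟨54⟩| = 36.
88^36 mod 109 = 45.
Since 45 ≠ 1, 88 does not lie in the subgroup.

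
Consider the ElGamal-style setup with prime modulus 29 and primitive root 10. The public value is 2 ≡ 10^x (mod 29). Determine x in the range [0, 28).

Successive powers of 10 modulo 29:
  10^0=1  10^1=10  10^2=13  10^3=14  10^4=24  10^5=8
  10^6=22  10^7=17  10^8=25  10^9=18  10^10=6  10^11=2
So 10^11 ≡ 2 (mod 29), giving x = 11.

11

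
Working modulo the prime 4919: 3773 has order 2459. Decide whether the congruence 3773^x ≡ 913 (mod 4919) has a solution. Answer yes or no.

913 ∈ ⟨3773⟩ iff 913^2459 ≡ 1 (mod 4919), since |⟨3773⟩| = 2459.
913^2459 mod 4919 = 1.
Since 1 = 1, 913 lies in the subgroup.

yes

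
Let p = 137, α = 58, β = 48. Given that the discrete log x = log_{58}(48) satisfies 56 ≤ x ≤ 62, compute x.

Compute 58^56 mod 137 = 119, then multiply by 58 repeatedly:
  58^56=119  58^57=52  58^58=2  58^59=116  58^60=15
  58^61=48
Found 48 at exponent 61.

61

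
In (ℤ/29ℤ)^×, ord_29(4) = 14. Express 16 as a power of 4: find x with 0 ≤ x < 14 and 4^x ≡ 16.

2

Successive powers of 4 modulo 29:
  4^0=1  4^1=4  4^2=16
So 4^2 ≡ 16 (mod 29), giving x = 2.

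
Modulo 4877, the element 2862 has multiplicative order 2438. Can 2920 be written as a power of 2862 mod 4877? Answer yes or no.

no

2920 ∈ ⟨2862⟩ iff 2920^2438 ≡ 1 (mod 4877), since |⟨2862⟩| = 2438.
2920^2438 mod 4877 = 4876.
Since 4876 ≠ 1, 2920 does not lie in the subgroup.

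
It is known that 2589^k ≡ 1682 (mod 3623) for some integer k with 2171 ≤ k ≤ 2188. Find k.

2180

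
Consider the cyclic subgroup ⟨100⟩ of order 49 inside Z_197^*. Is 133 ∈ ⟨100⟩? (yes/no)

133 ∈ ⟨100⟩ iff 133^49 ≡ 1 (mod 197), since |⟨100⟩| = 49.
133^49 mod 197 = 1.
Since 1 = 1, 133 lies in the subgroup.

yes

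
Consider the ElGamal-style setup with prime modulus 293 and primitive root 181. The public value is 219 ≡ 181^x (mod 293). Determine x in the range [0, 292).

Baby-step giant-step with m = ceil(sqrt(292)) = 18.
Baby table (181^j mod 293 for j=0..17):
  0:1  1:181  2:238  3:7  4:95  5:201  6:49  7:79
  8:235  9:50  10:260  11:180  12:57  13:62  14:88  15:106
  16:141  17:30
Giant step factor: 181^(-18) ≡ 216 (mod 293).
Scan 219·216^i mod 293 for i = 0, 1, …:
  i=0: 219   i=1: 131   i=2: 168   i=3: 249
  i=4: 165   i=5: 187   i=6: 251   i=7: 11
  i=8: 32   i=9: 173   i=10: 157   i=11: 217
  i=12: 285   i=13: 30
Match at i=13, j=17: x = 13·18 + 17 = 251.

251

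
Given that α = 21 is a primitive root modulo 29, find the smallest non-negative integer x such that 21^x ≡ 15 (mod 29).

23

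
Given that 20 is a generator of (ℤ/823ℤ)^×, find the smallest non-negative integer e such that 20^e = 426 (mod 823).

793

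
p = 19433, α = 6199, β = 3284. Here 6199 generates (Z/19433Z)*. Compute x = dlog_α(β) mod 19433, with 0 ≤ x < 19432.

1440

Baby-step giant-step with m = ceil(sqrt(19432)) = 140.
Baby table (6199^j mod 19433 for j=0..139):
  0:1  1:6199  2:8560  3:11350  4:11190  5:10433  6:1143  7:11845
  8:9281  9:11239  10:3256  11:12490  12:4438  13:13467  14:17198  15:964
  16:9905  17:12248  18:621  19:1845  20:10551  21:13604  22:11409  23:7704
  24:10215  25:10071  26:11333  27:2972  28:944  29:2523  30:15945  31:6817
  32:11241  33:15654  34:10177  35:7705  36:16414  37:18631  38:3250  39:14162
  40:11377  41:3666  42:8357  43:16098  44:3047  45:18910  46:3234  47:12143
  48:10448  49:16396  50:4214  51:4634  52:4192  53:4287  54:10202  55:7216
  56:16651  57:10886  58:10938  59:2925  60:1086  61:8296  62:7186  63:5578
  64:6715  65:799  66:17019  67:18457  68:12872  69:1630  70:18643  71:19339
  72:284  73:11546  74:1915  75:16955  76:10381  77:9156  78:13684  79:2071
  80:12349  81:4864  82:11353  83:10354  84:16680  85:15760  86:6549  87:1714
  88:14668  89:19358  90:1467  91:18722  92:3802  93:15802  94:14278  95:11440
  96:5543  97:3513  98:12127  99:8429  100:15467  101:16944  102:491  103:12161
  104:5432  105:15012  106:14184  107:11724  108:17089  109:5428  110:9649  111:18810
  112:5190  113:11195  114:2562  115:5077  116:10296  117:6932  118:5105  119:8971
  120:13416  121:11977  122:11363  123:14045  124:5115  125:12662  126:1851  127:8879
  128:6665  129:1777  130:16545  131:14514  132:16929  133:4671  134:359  135:10079
  136:2626  137:13153  138:14012  139:14311
Giant step factor: 6199^(-140) ≡ 9933 (mod 19433).
Scan 3284·9933^i mod 19433 for i = 0, 1, …:
  i=0: 3284   i=1: 11398   i=2: 19109   i=3: 7586
  i=4: 9997   i=5: 17004   i=6: 8529   i=7: 10110
  i=8: 12319   i=9: 14459   i=10: 11377
Match at i=10, j=40: x = 10·140 + 40 = 1440.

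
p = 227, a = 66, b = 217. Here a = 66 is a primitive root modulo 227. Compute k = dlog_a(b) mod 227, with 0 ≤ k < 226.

Baby-step giant-step with m = ceil(sqrt(226)) = 16.
Baby table (66^j mod 227 for j=0..15):
  0:1  1:66  2:43  3:114  4:33  5:135  6:57  7:130
  8:181  9:142  10:65  11:204  12:71  13:146  14:102  15:149
Giant step factor: 66^(-16) ≡ 28 (mod 227).
Scan 217·28^i mod 227 for i = 0, 1, …:
  i=0: 217   i=1: 174   i=2: 105   i=3: 216
  i=4: 146
Match at i=4, j=13: k = 4·16 + 13 = 77.

77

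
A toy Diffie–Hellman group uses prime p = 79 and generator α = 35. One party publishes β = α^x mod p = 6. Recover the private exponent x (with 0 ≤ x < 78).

17

Baby-step giant-step with m = ceil(sqrt(78)) = 9.
Baby table (35^j mod 79 for j=0..8):
  0:1  1:35  2:40  3:57  4:20  5:68  6:10  7:34
  8:5
Giant step factor: 35^(-9) ≡ 14 (mod 79).
Scan 6·14^i mod 79 for i = 0, 1, …:
  i=0: 6   i=1: 5
Match at i=1, j=8: x = 1·9 + 8 = 17.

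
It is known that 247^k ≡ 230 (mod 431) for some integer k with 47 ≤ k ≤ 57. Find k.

48

Compute 247^47 mod 431 = 322, then multiply by 247 repeatedly:
  247^47=322  247^48=230
Found 230 at exponent 48.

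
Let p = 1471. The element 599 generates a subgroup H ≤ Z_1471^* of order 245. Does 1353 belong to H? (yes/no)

1353 ∈ ⟨599⟩ iff 1353^245 ≡ 1 (mod 1471), since |⟨599⟩| = 245.
1353^245 mod 1471 = 1220.
Since 1220 ≠ 1, 1353 does not lie in the subgroup.

no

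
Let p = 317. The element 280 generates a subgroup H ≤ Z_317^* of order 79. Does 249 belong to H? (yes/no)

249 ∈ ⟨280⟩ iff 249^79 ≡ 1 (mod 317), since |⟨280⟩| = 79.
249^79 mod 317 = 114.
Since 114 ≠ 1, 249 does not lie in the subgroup.

no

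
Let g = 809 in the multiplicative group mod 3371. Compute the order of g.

3370

The order of 809 must divide p − 1 = 3370 = 2 · 5 · 337.
Divisors: 1, 2, 5, 10, 337, 674, 1685, 3370.
Check each in increasing order: 809^1 ≡ 809;  809^2 ≡ 507;  809^5 ≡ 2393;  809^10 ≡ 2491;  809^337 ≡ 2780;  809^674 ≡ 2068;  809^1685 ≡ 3370;  809^3370 ≡ 1.
Smallest exponent giving 1 is 3370.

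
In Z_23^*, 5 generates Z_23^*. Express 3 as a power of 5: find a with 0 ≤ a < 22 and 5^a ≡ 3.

16

Successive powers of 5 modulo 23:
  5^0=1  5^1=5  5^2=2  5^3=10  5^4=4  5^5=20
  5^6=8  5^7=17  5^8=16  5^9=11  5^10=9  5^11=22
  5^12=18  5^13=21  5^14=13  5^15=19  5^16=3
So 5^16 ≡ 3 (mod 23), giving a = 16.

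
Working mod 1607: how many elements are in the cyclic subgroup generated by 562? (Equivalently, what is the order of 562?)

The order of 562 must divide p − 1 = 1606 = 2 · 11 · 73.
Divisors: 1, 2, 11, 22, 73, 146, 803, 1606.
Check each in increasing order: 562^1 ≡ 562;  562^2 ≡ 872;  562^11 ≡ 292;  562^22 ≡ 93;  562^73 ≡ 328;  562^146 ≡ 1522;  562^803 ≡ 1.
Smallest exponent giving 1 is 803.

803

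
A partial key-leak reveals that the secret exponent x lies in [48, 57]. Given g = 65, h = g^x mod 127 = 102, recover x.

Compute 65^48 mod 127 = 50, then multiply by 65 repeatedly:
  65^48=50  65^49=75  65^50=49  65^51=10  65^52=15
  65^53=86  65^54=2  65^55=3  65^56=68  65^57=102
Found 102 at exponent 57.

57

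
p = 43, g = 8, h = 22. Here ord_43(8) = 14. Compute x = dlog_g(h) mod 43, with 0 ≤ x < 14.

Successive powers of 8 modulo 43:
  8^0=1  8^1=8  8^2=21  8^3=39  8^4=11  8^5=2
  8^6=16  8^7=42  8^8=35  8^9=22
So 8^9 ≡ 22 (mod 43), giving x = 9.

9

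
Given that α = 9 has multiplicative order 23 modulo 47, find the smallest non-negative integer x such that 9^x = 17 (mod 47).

Successive powers of 9 modulo 47:
  9^0=1  9^1=9  9^2=34  9^3=24  9^4=28  9^5=17
So 9^5 ≡ 17 (mod 47), giving x = 5.

5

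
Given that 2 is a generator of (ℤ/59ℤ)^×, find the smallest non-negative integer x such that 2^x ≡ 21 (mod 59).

Successive powers of 2 modulo 59:
  2^0=1  2^1=2  2^2=4  2^3=8  2^4=16  2^5=32
  2^6=5  2^7=10  2^8=20  2^9=40  2^10=21
So 2^10 ≡ 21 (mod 59), giving x = 10.

10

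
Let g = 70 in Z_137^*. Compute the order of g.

The order of 70 must divide p − 1 = 136 = 2^3 · 17.
Divisors: 1, 2, 4, 8, 17, 34, 68, 136.
Check each in increasing order: 70^1 ≡ 70;  70^2 ≡ 105;  70^4 ≡ 65;  70^8 ≡ 115;  70^17 ≡ 41;  70^34 ≡ 37;  70^68 ≡ 136;  70^136 ≡ 1.
Smallest exponent giving 1 is 136.

136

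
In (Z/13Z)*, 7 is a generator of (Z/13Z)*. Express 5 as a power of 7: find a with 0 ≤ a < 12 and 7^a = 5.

3

Successive powers of 7 modulo 13:
  7^0=1  7^1=7  7^2=10  7^3=5
So 7^3 ≡ 5 (mod 13), giving a = 3.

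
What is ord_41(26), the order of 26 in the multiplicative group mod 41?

The order of 26 must divide p − 1 = 40 = 2^3 · 5.
Divisors: 1, 2, 4, 5, 8, 10, 20, 40.
Check each in increasing order: 26^1 ≡ 26;  26^2 ≡ 20;  26^4 ≡ 31;  26^5 ≡ 27;  26^8 ≡ 18;  26^10 ≡ 32;  26^20 ≡ 40;  26^40 ≡ 1.
Smallest exponent giving 1 is 40.

40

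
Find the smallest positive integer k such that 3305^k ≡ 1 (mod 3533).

The order of 3305 must divide p − 1 = 3532 = 2^2 · 883.
Divisors: 1, 2, 4, 883, 1766, 3532.
Check each in increasing order: 3305^1 ≡ 3305;  3305^2 ≡ 2522;  3305^4 ≡ 1084;  3305^883 ≡ 1.
Smallest exponent giving 1 is 883.

883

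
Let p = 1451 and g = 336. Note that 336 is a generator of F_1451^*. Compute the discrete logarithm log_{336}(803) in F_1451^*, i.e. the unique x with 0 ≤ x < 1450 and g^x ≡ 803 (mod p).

574

Baby-step giant-step with m = ceil(sqrt(1450)) = 39.
Baby table (336^j mod 1451 for j=0..38):
  0:1  1:336  2:1169  3:1014  4:1170  5:1350  6:888  7:913
  8:607  9:812  10:44  11:274  12:651  13:1086  14:695  15:1360
  16:1346  17:995  18:590  19:904  20:485  21:448  22:1075  23:1352
  24:109  25:349  26:1184  27:250  28:1293  29:599  30:1026  31:849
  32:868  33:1448  34:443  35:846  36:1311  37:843  38:303
Giant step factor: 336^(-39) ≡ 189 (mod 1451).
Scan 803·189^i mod 1451 for i = 0, 1, …:
  i=0: 803   i=1: 863   i=2: 595   i=3: 728
  i=4: 1198   i=5: 66   i=6: 866   i=7: 1162
  i=8: 517   i=9: 496     …   i=13: 122
  i=14: 1293
Match at i=14, j=28: x = 14·39 + 28 = 574.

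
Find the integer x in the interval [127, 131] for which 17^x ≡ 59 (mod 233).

Compute 17^127 mod 233 = 59, then multiply by 17 repeatedly:
  17^127=59
Found 59 at exponent 127.

127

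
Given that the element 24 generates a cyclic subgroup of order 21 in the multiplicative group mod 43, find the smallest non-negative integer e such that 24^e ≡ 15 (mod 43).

Successive powers of 24 modulo 43:
  24^0=1  24^1=24  24^2=17  24^3=21  24^4=31  24^5=13
  24^6=11  24^7=6  24^8=15
So 24^8 ≡ 15 (mod 43), giving e = 8.

8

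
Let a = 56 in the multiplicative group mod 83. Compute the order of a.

The order of 56 must divide p − 1 = 82 = 2 · 41.
Divisors: 1, 2, 41, 82.
Check each in increasing order: 56^1 ≡ 56;  56^2 ≡ 65;  56^41 ≡ 82;  56^82 ≡ 1.
Smallest exponent giving 1 is 82.

82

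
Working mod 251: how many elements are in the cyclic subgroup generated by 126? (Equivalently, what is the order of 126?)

50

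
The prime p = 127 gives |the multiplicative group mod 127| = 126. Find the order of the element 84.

63

The order of 84 must divide p − 1 = 126 = 2 · 3^2 · 7.
Divisors: 1, 2, 3, 6, 7, 9, 14, 18, 21, 42, 63, 126.
Check each in increasing order: 84^1 ≡ 84;  84^2 ≡ 71;  84^3 ≡ 122;  84^6 ≡ 25;  84^7 ≡ 68;  84^9 ≡ 2;  84^14 ≡ 52;  84^18 ≡ 4;  84^21 ≡ 107;  84^42 ≡ 19;  84^63 ≡ 1.
Smallest exponent giving 1 is 63.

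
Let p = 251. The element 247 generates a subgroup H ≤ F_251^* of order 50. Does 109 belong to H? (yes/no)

no

109 ∈ ⟨247⟩ iff 109^50 ≡ 1 (mod 251), since |⟨247⟩| = 50.
109^50 mod 251 = 20.
Since 20 ≠ 1, 109 does not lie in the subgroup.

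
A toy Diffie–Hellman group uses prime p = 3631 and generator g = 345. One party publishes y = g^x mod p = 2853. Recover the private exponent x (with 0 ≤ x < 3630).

2194

Baby-step giant-step with m = ceil(sqrt(3630)) = 61.
Baby table (345^j mod 3631 for j=0..60):
  0:1  1:345  2:2833  3:646  4:1379  5:94  6:3382  7:1239
  8:2628  9:2541  10:1574  11:2011  12:274  13:124  14:2839  15:2716
  16:222  17:339  18:763  19:1803  20:1134  21:2713  22:2818  23:2733
  24:2456  25:1297  26:852  27:3460  28:2732  29:2111  30:2095  31:206
  32:2081  33:2638  34:2360  35:856  36:1209  37:3171  38:1064  39:349
  40:582  41:1085  42:332  43:1979  44:127  45:243  46:322  47:2160
  48:845  49:1045  50:1056  51:1220  52:3335  53:3179  54:193  55:1227
  56:2119  57:1224  58:1084  59:3618  60:2777
Giant step factor: 345^(-61) ≡ 1812 (mod 3631).
Scan 2853·1812^i mod 3631 for i = 0, 1, …:
  i=0: 2853   i=1: 2723   i=2: 3178   i=3: 3401
  i=4: 805   i=5: 2629   i=6: 3507   i=7: 434
  i=8: 2112   i=9: 3501     …   i=34: 3116
  i=35: 3618
Match at i=35, j=59: x = 35·61 + 59 = 2194.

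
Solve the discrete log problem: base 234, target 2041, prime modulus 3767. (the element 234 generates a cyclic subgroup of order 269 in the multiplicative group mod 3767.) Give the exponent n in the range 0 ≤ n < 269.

Baby-step giant-step with m = ceil(sqrt(269)) = 17.
Baby table (234^j mod 3767 for j=0..16):
  0:1  1:234  2:2018  3:1337  4:197  5:894  6:2011  7:3466
  8:1139  9:2836  10:632  11:975  12:2130  13:1176  14:193  15:3725
  16:1473
Giant step factor: 234^(-17) ≡ 2512 (mod 3767).
Scan 2041·2512^i mod 3767 for i = 0, 1, …:
  i=0: 2041   i=1: 105   i=2: 70   i=3: 2558
  i=4: 2961   i=5: 1974   i=6: 1316   i=7: 2133
  i=8: 1422   i=9: 948   i=10: 632
Match at i=10, j=10: n = 10·17 + 10 = 180.

180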